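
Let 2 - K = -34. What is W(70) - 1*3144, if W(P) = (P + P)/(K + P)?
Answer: -166562/53 ≈ -3142.7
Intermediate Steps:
K = 36 (K = 2 - 1*(-34) = 2 + 34 = 36)
W(P) = 2*P/(36 + P) (W(P) = (P + P)/(36 + P) = (2*P)/(36 + P) = 2*P/(36 + P))
W(70) - 1*3144 = 2*70/(36 + 70) - 1*3144 = 2*70/106 - 3144 = 2*70*(1/106) - 3144 = 70/53 - 3144 = -166562/53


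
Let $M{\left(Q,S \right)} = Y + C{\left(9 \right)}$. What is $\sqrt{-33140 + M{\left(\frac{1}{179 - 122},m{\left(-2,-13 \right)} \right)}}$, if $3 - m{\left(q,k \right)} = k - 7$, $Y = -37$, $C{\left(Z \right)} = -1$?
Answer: $i \sqrt{33178} \approx 182.15 i$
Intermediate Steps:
$m{\left(q,k \right)} = 10 - k$ ($m{\left(q,k \right)} = 3 - \left(k - 7\right) = 3 - \left(-7 + k\right) = 10 - k$)
$M{\left(Q,S \right)} = -38$ ($M{\left(Q,S \right)} = -37 - 1 = -38$)
$\sqrt{-33140 + M{\left(\frac{1}{179 - 122},m{\left(-2,-13 \right)} \right)}} = \sqrt{-33140 - 38} = \sqrt{-33178} = i \sqrt{33178}$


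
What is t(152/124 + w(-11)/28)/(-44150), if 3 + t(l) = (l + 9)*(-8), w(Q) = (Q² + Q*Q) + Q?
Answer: 187/54746 ≈ 0.0034158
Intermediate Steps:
w(Q) = Q + 2*Q² (w(Q) = (Q² + Q²) + Q = 2*Q² + Q = Q + 2*Q²)
t(l) = -75 - 8*l (t(l) = -3 + (l + 9)*(-8) = -3 + (9 + l)*(-8) = -3 + (-72 - 8*l) = -75 - 8*l)
t(152/124 + w(-11)/28)/(-44150) = (-75 - 8*(152/124 - 11*(1 + 2*(-11))/28))/(-44150) = (-75 - 8*(152*(1/124) - 11*(1 - 22)*(1/28)))*(-1/44150) = (-75 - 8*(38/31 - 11*(-21)*(1/28)))*(-1/44150) = (-75 - 8*(38/31 + 231*(1/28)))*(-1/44150) = (-75 - 8*(38/31 + 33/4))*(-1/44150) = (-75 - 8*1175/124)*(-1/44150) = (-75 - 2350/31)*(-1/44150) = -4675/31*(-1/44150) = 187/54746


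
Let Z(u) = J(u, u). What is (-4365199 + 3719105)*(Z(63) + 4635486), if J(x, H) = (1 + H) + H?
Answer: -2995041745622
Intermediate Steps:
J(x, H) = 1 + 2*H
Z(u) = 1 + 2*u
(-4365199 + 3719105)*(Z(63) + 4635486) = (-4365199 + 3719105)*((1 + 2*63) + 4635486) = -646094*((1 + 126) + 4635486) = -646094*(127 + 4635486) = -646094*4635613 = -2995041745622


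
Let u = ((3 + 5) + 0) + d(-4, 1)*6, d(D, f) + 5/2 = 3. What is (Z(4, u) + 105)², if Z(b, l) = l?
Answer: 13456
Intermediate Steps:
d(D, f) = ½ (d(D, f) = -5/2 + 3 = ½)
u = 11 (u = ((3 + 5) + 0) + (½)*6 = (8 + 0) + 3 = 8 + 3 = 11)
(Z(4, u) + 105)² = (11 + 105)² = 116² = 13456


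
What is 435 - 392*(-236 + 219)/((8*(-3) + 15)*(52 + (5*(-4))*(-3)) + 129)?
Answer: 375701/879 ≈ 427.42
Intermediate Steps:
435 - 392*(-236 + 219)/((8*(-3) + 15)*(52 + (5*(-4))*(-3)) + 129) = 435 - (-6664)/((-24 + 15)*(52 - 20*(-3)) + 129) = 435 - (-6664)/(-9*(52 + 60) + 129) = 435 - (-6664)/(-9*112 + 129) = 435 - (-6664)/(-1008 + 129) = 435 - (-6664)/(-879) = 435 - (-6664)*(-1)/879 = 435 - 392*17/879 = 435 - 6664/879 = 375701/879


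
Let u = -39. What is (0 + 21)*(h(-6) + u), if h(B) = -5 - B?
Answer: -798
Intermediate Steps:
(0 + 21)*(h(-6) + u) = (0 + 21)*((-5 - 1*(-6)) - 39) = 21*((-5 + 6) - 39) = 21*(1 - 39) = 21*(-38) = -798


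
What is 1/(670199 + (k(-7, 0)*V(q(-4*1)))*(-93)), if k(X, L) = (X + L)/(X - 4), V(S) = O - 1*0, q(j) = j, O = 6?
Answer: 11/7368283 ≈ 1.4929e-6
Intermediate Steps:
V(S) = 6 (V(S) = 6 - 1*0 = 6 + 0 = 6)
k(X, L) = (L + X)/(-4 + X)
1/(670199 + (k(-7, 0)*V(q(-4*1)))*(-93)) = 1/(670199 + (((0 - 7)/(-4 - 7))*6)*(-93)) = 1/(670199 + ((-7/(-11))*6)*(-93)) = 1/(670199 + (-1/11*(-7)*6)*(-93)) = 1/(670199 + ((7/11)*6)*(-93)) = 1/(670199 + (42/11)*(-93)) = 1/(670199 - 3906/11) = 1/(7368283/11) = 11/7368283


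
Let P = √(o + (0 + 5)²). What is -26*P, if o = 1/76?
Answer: -13*√36119/19 ≈ -130.03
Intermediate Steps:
o = 1/76 ≈ 0.013158
P = √36119/38 (P = √(1/76 + (0 + 5)²) = √(1/76 + 5²) = √(1/76 + 25) = √(1901/76) = √36119/38 ≈ 5.0013)
-26*P = -13*√36119/19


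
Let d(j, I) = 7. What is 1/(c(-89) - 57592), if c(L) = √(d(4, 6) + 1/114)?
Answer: -6565488/378119584097 - √91086/378119584097 ≈ -1.7364e-5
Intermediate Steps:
c(L) = √91086/114 (c(L) = √(7 + 1/114) = √(799/114) = √91086/114)
1/(c(-89) - 57592) = 1/(√91086/114 - 57592) = 1/(-57592 + √91086/114)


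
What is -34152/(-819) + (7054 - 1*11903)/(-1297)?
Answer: 16088825/354081 ≈ 45.438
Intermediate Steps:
-34152/(-819) + (7054 - 1*11903)/(-1297) = -34152*(-1/819) + (7054 - 11903)*(-1/1297) = 11384/273 - 4849*(-1/1297) = 11384/273 + 4849/1297 = 16088825/354081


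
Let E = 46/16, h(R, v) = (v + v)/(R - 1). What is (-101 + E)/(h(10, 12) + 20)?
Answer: -2355/544 ≈ -4.3290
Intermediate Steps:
h(R, v) = 2*v/(-1 + R) (h(R, v) = (2*v)/(-1 + R) = 2*v/(-1 + R))
E = 23/8 (E = 46*(1/16) = 23/8 ≈ 2.8750)
(-101 + E)/(h(10, 12) + 20) = (-101 + 23/8)/(2*12/(-1 + 10) + 20) = -785/(8*(2*12/9 + 20)) = -785/(8*(2*12*(⅑) + 20)) = -785/(8*(8/3 + 20)) = -785/(8*68/3) = -785/8*3/68 = -2355/544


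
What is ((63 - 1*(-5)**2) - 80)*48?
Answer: -2016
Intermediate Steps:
((63 - 1*(-5)**2) - 80)*48 = ((63 - 1*25) - 80)*48 = ((63 - 25) - 80)*48 = (38 - 80)*48 = -42*48 = -2016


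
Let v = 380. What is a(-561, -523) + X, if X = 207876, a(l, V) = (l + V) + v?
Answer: 207172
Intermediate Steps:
a(l, V) = 380 + V + l (a(l, V) = (l + V) + 380 = (V + l) + 380 = 380 + V + l)
a(-561, -523) + X = (380 - 523 - 561) + 207876 = -704 + 207876 = 207172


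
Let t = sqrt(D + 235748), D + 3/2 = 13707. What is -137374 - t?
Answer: -137374 - sqrt(997814)/2 ≈ -1.3787e+5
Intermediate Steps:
D = 27411/2 (D = -3/2 + 13707 = 27411/2 ≈ 13706.)
t = sqrt(997814)/2 (t = sqrt(27411/2 + 235748) = sqrt(498907/2) = sqrt(997814)/2 ≈ 499.45)
-137374 - t = -137374 - sqrt(997814)/2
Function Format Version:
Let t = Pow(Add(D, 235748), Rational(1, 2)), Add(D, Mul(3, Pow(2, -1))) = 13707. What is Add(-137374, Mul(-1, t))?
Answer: Add(-137374, Mul(Rational(-1, 2), Pow(997814, Rational(1, 2)))) ≈ -1.3787e+5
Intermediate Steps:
D = Rational(27411, 2) (D = Add(Rational(-3, 2), 13707) = Rational(27411, 2) ≈ 13706.)
t = Mul(Rational(1, 2), Pow(997814, Rational(1, 2))) (t = Pow(Add(Rational(27411, 2), 235748), Rational(1, 2)) = Pow(Rational(498907, 2), Rational(1, 2)) = Mul(Rational(1, 2), Pow(997814, Rational(1, 2))) ≈ 499.45)
Add(-137374, Mul(-1, t)) = Add(-137374, Mul(-1, Mul(Rational(1, 2), Pow(997814, Rational(1, 2))))) = Add(-137374, Mul(Rational(-1, 2), Pow(997814, Rational(1, 2))))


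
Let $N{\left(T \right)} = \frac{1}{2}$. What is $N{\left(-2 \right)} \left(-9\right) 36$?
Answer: $-162$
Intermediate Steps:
$N{\left(T \right)} = \frac{1}{2}$
$N{\left(-2 \right)} \left(-9\right) 36 = \frac{1}{2} \left(-9\right) 36 = \left(- \frac{9}{2}\right) 36 = -162$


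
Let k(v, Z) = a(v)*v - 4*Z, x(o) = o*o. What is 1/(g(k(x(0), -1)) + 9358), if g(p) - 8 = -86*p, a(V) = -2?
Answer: 1/9022 ≈ 0.00011084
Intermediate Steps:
x(o) = o²
k(v, Z) = -4*Z - 2*v (k(v, Z) = -2*v - 4*Z = -4*Z - 2*v)
g(p) = 8 - 86*p
1/(g(k(x(0), -1)) + 9358) = 1/((8 - 86*(-4*(-1) - 2*0²)) + 9358) = 1/((8 - 86*(4 - 2*0)) + 9358) = 1/((8 - 86*(4 + 0)) + 9358) = 1/((8 - 86*4) + 9358) = 1/((8 - 344) + 9358) = 1/(-336 + 9358) = 1/9022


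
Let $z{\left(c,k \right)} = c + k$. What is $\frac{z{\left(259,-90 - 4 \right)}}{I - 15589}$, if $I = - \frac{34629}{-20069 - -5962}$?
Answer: $- \frac{2327655}{219879394} \approx -0.010586$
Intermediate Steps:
$I = \frac{34629}{14107}$ ($I = - \frac{34629}{-20069 + 5962} = - \frac{34629}{-14107} = \left(-34629\right) \left(- \frac{1}{14107}\right) = \frac{34629}{14107} \approx 2.4547$)
$\frac{z{\left(259,-90 - 4 \right)}}{I - 15589} = \frac{259 - 94}{\frac{34629}{14107} - 15589} = \frac{259 - 94}{- \frac{219879394}{14107}} = 165 \left(- \frac{14107}{219879394}\right) = - \frac{2327655}{219879394}$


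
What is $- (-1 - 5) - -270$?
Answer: $276$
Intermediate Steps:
$- (-1 - 5) - -270 = \left(-1\right) \left(-6\right) + 270 = 6 + 270 = 276$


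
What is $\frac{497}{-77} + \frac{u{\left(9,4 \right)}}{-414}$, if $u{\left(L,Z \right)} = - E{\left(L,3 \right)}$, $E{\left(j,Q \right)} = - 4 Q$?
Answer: $- \frac{4921}{759} \approx -6.4835$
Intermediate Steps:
$u{\left(L,Z \right)} = 12$ ($u{\left(L,Z \right)} = - \left(-4\right) 3 = \left(-1\right) \left(-12\right) = 12$)
$\frac{497}{-77} + \frac{u{\left(9,4 \right)}}{-414} = \frac{497}{-77} + \frac{12}{-414} = 497 \left(- \frac{1}{77}\right) + 12 \left(- \frac{1}{414}\right) = - \frac{71}{11} - \frac{2}{69} = - \frac{4921}{759}$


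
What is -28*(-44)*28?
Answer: 34496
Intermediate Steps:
-28*(-44)*28 = 1232*28 = 34496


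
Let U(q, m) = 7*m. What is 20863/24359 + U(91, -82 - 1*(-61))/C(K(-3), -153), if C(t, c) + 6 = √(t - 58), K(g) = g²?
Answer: 23257993/2070515 + 1029*I/85 ≈ 11.233 + 12.106*I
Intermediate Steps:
C(t, c) = -6 + √(-58 + t) (C(t, c) = -6 + √(t - 58) = -6 + √(-58 + t))
20863/24359 + U(91, -82 - 1*(-61))/C(K(-3), -153) = 20863/24359 + (7*(-82 - 1*(-61)))/(-6 + √(-58 + (-3)²)) = 20863*(1/24359) + (7*(-82 + 61))/(-6 + √(-58 + 9)) = 20863/24359 + (7*(-21))/(-6 + √(-49)) = 20863/24359 - 147*(-6 - 7*I)/85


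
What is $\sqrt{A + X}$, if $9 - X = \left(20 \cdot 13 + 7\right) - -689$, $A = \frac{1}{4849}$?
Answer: $\frac{i \sqrt{22266617698}}{4849} \approx 30.773 i$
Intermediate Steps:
$A = \frac{1}{4849} \approx 0.00020623$
$X = -947$ ($X = 9 - \left(\left(20 \cdot 13 + 7\right) - -689\right) = 9 - \left(\left(260 + 7\right) + 689\right) = 9 - \left(267 + 689\right) = 9 - 956 = -947$)
$\sqrt{A + X} = \sqrt{\frac{1}{4849} - 947} = \sqrt{- \frac{4592002}{4849}} = \frac{i \sqrt{22266617698}}{4849}$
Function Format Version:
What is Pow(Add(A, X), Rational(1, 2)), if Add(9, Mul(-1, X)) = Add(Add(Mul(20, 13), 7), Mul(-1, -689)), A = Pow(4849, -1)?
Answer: Mul(Rational(1, 4849), I, Pow(22266617698, Rational(1, 2))) ≈ Mul(30.773, I)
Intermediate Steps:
A = Rational(1, 4849) ≈ 0.00020623
X = -947 (X = Add(9, Mul(-1, Add(Add(Mul(20, 13), 7), Mul(-1, -689)))) = Add(9, Mul(-1, Add(Add(260, 7), 689))) = Add(9, Mul(-1, Add(267, 689))) = Add(9, Mul(-1, 956)) = Add(9, -956) = -947)
Pow(Add(A, X), Rational(1, 2)) = Pow(Add(Rational(1, 4849), -947), Rational(1, 2)) = Pow(Rational(-4592002, 4849), Rational(1, 2)) = Mul(Rational(1, 4849), I, Pow(22266617698, Rational(1, 2)))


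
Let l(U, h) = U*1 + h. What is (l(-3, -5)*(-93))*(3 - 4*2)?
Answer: -3720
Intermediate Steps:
l(U, h) = U + h
(l(-3, -5)*(-93))*(3 - 4*2) = ((-3 - 5)*(-93))*(3 - 4*2) = (-8*(-93))*(3 - 8) = 744*(-5) = -3720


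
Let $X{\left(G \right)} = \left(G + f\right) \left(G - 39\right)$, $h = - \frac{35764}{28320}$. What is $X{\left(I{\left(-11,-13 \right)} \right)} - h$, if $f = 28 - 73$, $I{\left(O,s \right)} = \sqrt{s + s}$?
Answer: $\frac{12250261}{7080} - 84 i \sqrt{26} \approx 1730.3 - 428.32 i$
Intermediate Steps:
$I{\left(O,s \right)} = \sqrt{2} \sqrt{s}$ ($I{\left(O,s \right)} = \sqrt{2 s} = \sqrt{2} \sqrt{s}$)
$f = -45$ ($f = 28 - 73 = -45$)
$h = - \frac{8941}{7080}$ ($h = \left(-35764\right) \frac{1}{28320} = - \frac{8941}{7080} \approx -1.2629$)
$X{\left(G \right)} = \left(-45 + G\right) \left(-39 + G\right)$ ($X{\left(G \right)} = \left(G - 45\right) \left(G - 39\right) = \left(-45 + G\right) \left(-39 + G\right)$)
$X{\left(I{\left(-11,-13 \right)} \right)} - h = \left(1755 + \left(\sqrt{2} \sqrt{-13}\right)^{2} - 84 \sqrt{2} \sqrt{-13}\right) - - \frac{8941}{7080} = \left(1755 + \left(\sqrt{2} i \sqrt{13}\right)^{2} - 84 \sqrt{2} i \sqrt{13}\right) + \frac{8941}{7080} = \left(1755 + \left(i \sqrt{26}\right)^{2} - 84 i \sqrt{26}\right) + \frac{8941}{7080} = \left(1755 - 26 - 84 i \sqrt{26}\right) + \frac{8941}{7080} = \left(1729 - 84 i \sqrt{26}\right) + \frac{8941}{7080} = \frac{12250261}{7080} - 84 i \sqrt{26}$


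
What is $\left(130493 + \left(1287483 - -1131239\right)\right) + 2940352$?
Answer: $5489567$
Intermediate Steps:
$\left(130493 + \left(1287483 - -1131239\right)\right) + 2940352 = \left(130493 + \left(1287483 + 1131239\right)\right) + 2940352 = \left(130493 + 2418722\right) + 2940352 = 2549215 + 2940352 = 5489567$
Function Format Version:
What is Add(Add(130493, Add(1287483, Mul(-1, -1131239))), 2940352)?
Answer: 5489567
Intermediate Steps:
Add(Add(130493, Add(1287483, Mul(-1, -1131239))), 2940352) = Add(Add(130493, Add(1287483, 1131239)), 2940352) = Add(Add(130493, 2418722), 2940352) = Add(2549215, 2940352) = 5489567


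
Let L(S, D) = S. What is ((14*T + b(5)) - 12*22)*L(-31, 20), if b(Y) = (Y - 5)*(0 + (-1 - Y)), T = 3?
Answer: 6882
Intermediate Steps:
b(Y) = (-1 - Y)*(-5 + Y) (b(Y) = (-5 + Y)*(-1 - Y) = (-1 - Y)*(-5 + Y))
((14*T + b(5)) - 12*22)*L(-31, 20) = ((14*3 + (5 - 1*5² + 4*5)) - 12*22)*(-31) = ((42 + (5 - 1*25 + 20)) - 264)*(-31) = ((42 + (5 - 25 + 20)) - 264)*(-31) = ((42 + 0) - 264)*(-31) = (42 - 264)*(-31) = -222*(-31) = 6882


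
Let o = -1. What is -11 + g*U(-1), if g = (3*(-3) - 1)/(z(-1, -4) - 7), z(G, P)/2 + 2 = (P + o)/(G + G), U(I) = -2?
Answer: -43/3 ≈ -14.333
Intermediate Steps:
z(G, P) = -4 + (-1 + P)/G (z(G, P) = -4 + 2*((P - 1)/(G + G)) = -4 + 2*((-1 + P)/((2*G))) = -4 + 2*((-1 + P)*(1/(2*G))) = -4 + 2*((-1 + P)/(2*G)) = -4 + (-1 + P)/G)
g = 5/3 (g = (3*(-3) - 1)/((-1 - 4 - 4*(-1))/(-1) - 7) = (-9 - 1)/(-(-1 - 4 + 4) - 7) = -10/(-1*(-1) - 7) = -10/(1 - 7) = -10/(-6) = -10*(-1/6) = 5/3 ≈ 1.6667)
-11 + g*U(-1) = -11 + (5/3)*(-2) = -11 - 10/3 = -43/3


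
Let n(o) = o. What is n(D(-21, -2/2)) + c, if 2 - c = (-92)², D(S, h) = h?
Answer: -8463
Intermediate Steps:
c = -8462 (c = 2 - 1*(-92)² = 2 - 1*8464 = 2 - 8464 = -8462)
n(D(-21, -2/2)) + c = -2/2 - 8462 = -2*½ - 8462 = -1 - 8462 = -8463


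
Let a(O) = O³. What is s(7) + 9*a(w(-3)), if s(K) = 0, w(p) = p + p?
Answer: -1944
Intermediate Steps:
w(p) = 2*p
s(7) + 9*a(w(-3)) = 0 + 9*(2*(-3))³ = 0 + 9*(-6)³ = 0 + 9*(-216) = 0 - 1944 = -1944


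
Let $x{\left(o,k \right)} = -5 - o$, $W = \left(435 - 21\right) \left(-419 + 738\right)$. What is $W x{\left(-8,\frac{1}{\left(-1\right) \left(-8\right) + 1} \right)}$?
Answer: $396198$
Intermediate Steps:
$W = 132066$ ($W = 414 \cdot 319 = 132066$)
$W x{\left(-8,\frac{1}{\left(-1\right) \left(-8\right) + 1} \right)} = 132066 \left(-5 - -8\right) = 132066 \left(-5 + 8\right) = 132066 \cdot 3 = 396198$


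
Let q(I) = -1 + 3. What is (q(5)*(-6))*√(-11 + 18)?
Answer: -12*√7 ≈ -31.749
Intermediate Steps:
q(I) = 2
(q(5)*(-6))*√(-11 + 18) = (2*(-6))*√(-11 + 18) = -12*√7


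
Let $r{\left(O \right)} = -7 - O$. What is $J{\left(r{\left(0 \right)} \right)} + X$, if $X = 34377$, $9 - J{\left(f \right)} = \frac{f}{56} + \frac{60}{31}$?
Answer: $\frac{8527279}{248} \approx 34384.0$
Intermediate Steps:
$J{\left(f \right)} = \frac{219}{31} - \frac{f}{56}$ ($J{\left(f \right)} = 9 - \left(\frac{f}{56} + \frac{60}{31}\right) = 9 - \left(\frac{60}{31} + \frac{f}{56}\right) = \frac{219}{31} - \frac{f}{56}$)
$J{\left(r{\left(0 \right)} \right)} + X = \left(\frac{219}{31} - \frac{-7 - 0}{56}\right) + 34377 = \left(\frac{219}{31} - \frac{-7 + 0}{56}\right) + 34377 = \left(\frac{219}{31} - - \frac{1}{8}\right) + 34377 = \left(\frac{219}{31} + \frac{1}{8}\right) + 34377 = \frac{1783}{248} + 34377 = \frac{8527279}{248}$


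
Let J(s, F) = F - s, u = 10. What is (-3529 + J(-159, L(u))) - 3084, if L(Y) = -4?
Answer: -6458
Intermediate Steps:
(-3529 + J(-159, L(u))) - 3084 = (-3529 + (-4 - 1*(-159))) - 3084 = (-3529 + (-4 + 159)) - 3084 = (-3529 + 155) - 3084 = -3374 - 3084 = -6458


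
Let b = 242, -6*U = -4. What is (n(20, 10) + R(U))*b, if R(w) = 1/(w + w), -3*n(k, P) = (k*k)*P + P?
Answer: -1939751/6 ≈ -3.2329e+5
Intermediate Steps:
n(k, P) = -P/3 - P*k²/3 (n(k, P) = -((k*k)*P + P)/3 = -(k²*P + P)/3 = -(P*k² + P)/3 = -(P + P*k²)/3 = -P/3 - P*k²/3)
U = ⅔ (U = -⅙*(-4) = ⅔ ≈ 0.66667)
R(w) = 1/(2*w)
(n(20, 10) + R(U))*b = (-⅓*10*(1 + 20²) + 1/(2*(⅔)))*242 = (-⅓*10*(1 + 400) + (½)*(3/2))*242 = (-⅓*10*401 + ¾)*242 = (-4010/3 + ¾)*242 = -16031/12*242 = -1939751/6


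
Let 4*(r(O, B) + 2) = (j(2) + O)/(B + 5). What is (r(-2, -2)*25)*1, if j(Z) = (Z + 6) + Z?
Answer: -100/3 ≈ -33.333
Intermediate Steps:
j(Z) = 6 + 2*Z (j(Z) = (6 + Z) + Z = 6 + 2*Z)
r(O, B) = -2 + (10 + O)/(4*(5 + B)) (r(O, B) = -2 + (((6 + 2*2) + O)/(B + 5))/4 = -2 + (((6 + 4) + O)/(5 + B))/4 = -2 + ((10 + O)/(5 + B))/4 = -2 + (10 + O)/(4*(5 + B)))
(r(-2, -2)*25)*1 = (((-30 - 2 - 8*(-2))/(4*(5 - 2)))*25)*1 = (((1/4)*(-30 - 2 + 16)/3)*25)*1 = (((1/4)*(1/3)*(-16))*25)*1 = -4/3*25*1 = -100/3*1 = -100/3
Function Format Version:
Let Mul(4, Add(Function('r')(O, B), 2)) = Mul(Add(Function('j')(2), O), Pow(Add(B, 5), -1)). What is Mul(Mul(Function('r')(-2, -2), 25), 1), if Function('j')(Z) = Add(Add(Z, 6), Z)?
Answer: Rational(-100, 3) ≈ -33.333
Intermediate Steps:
Function('j')(Z) = Add(6, Mul(2, Z)) (Function('j')(Z) = Add(Add(6, Z), Z) = Add(6, Mul(2, Z)))
Function('r')(O, B) = Add(-2, Mul(Rational(1, 4), Pow(Add(5, B), -1), Add(10, O))) (Function('r')(O, B) = Add(-2, Mul(Rational(1, 4), Mul(Add(Add(6, Mul(2, 2)), O), Pow(Add(B, 5), -1)))) = Add(-2, Mul(Rational(1, 4), Mul(Add(Add(6, 4), O), Pow(Add(5, B), -1)))) = Add(-2, Mul(Rational(1, 4), Mul(Add(10, O), Pow(Add(5, B), -1)))) = Add(-2, Mul(Rational(1, 4), Mul(Pow(Add(5, B), -1), Add(10, O)))) = Add(-2, Mul(Rational(1, 4), Pow(Add(5, B), -1), Add(10, O))))
Mul(Mul(Function('r')(-2, -2), 25), 1) = Mul(Mul(Mul(Rational(1, 4), Pow(Add(5, -2), -1), Add(-30, -2, Mul(-8, -2))), 25), 1) = Mul(Mul(Mul(Rational(1, 4), Pow(3, -1), Add(-30, -2, 16)), 25), 1) = Mul(Mul(Mul(Rational(1, 4), Rational(1, 3), -16), 25), 1) = Mul(Mul(Rational(-4, 3), 25), 1) = Mul(Rational(-100, 3), 1) = Rational(-100, 3)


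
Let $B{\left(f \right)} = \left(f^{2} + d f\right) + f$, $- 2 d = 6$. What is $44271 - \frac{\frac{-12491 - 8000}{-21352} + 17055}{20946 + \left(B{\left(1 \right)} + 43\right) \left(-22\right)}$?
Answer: $\frac{18925919697773}{427509744} \approx 44270.0$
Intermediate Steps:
$d = -3$ ($d = \left(- \frac{1}{2}\right) 6 = -3$)
$B{\left(f \right)} = f^{2} - 2 f$ ($B{\left(f \right)} = \left(f^{2} - 3 f\right) + f = f^{2} - 2 f$)
$44271 - \frac{\frac{-12491 - 8000}{-21352} + 17055}{20946 + \left(B{\left(1 \right)} + 43\right) \left(-22\right)} = 44271 - \frac{\frac{-12491 - 8000}{-21352} + 17055}{20946 + \left(1 \left(-2 + 1\right) + 43\right) \left(-22\right)} = 44271 - \frac{\left(-20491\right) \left(- \frac{1}{21352}\right) + 17055}{20946 + \left(1 \left(-1\right) + 43\right) \left(-22\right)} = 44271 - \frac{\frac{20491}{21352} + 17055}{20946 + \left(-1 + 43\right) \left(-22\right)} = 44271 - \frac{364178851}{21352 \left(20946 + 42 \left(-22\right)\right)} = 44271 - \frac{364178851}{21352 \left(20946 - 924\right)} = 44271 - \frac{364178851}{21352 \cdot 20022} = 44271 - \frac{364178851}{21352} \cdot \frac{1}{20022} = 44271 - \frac{364178851}{427509744} = \frac{18925919697773}{427509744}$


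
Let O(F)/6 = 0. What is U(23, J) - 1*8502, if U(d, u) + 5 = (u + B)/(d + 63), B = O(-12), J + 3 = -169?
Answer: -8509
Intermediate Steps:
O(F) = 0 (O(F) = 6*0 = 0)
J = -172 (J = -3 - 169 = -172)
B = 0
U(d, u) = -5 + u/(63 + d) (U(d, u) = -5 + (u + 0)/(d + 63) = -5 + u/(63 + d))
U(23, J) - 1*8502 = (-315 - 172 - 5*23)/(63 + 23) - 1*8502 = (-315 - 172 - 115)/86 - 8502 = (1/86)*(-602) - 8502 = -7 - 8502 = -8509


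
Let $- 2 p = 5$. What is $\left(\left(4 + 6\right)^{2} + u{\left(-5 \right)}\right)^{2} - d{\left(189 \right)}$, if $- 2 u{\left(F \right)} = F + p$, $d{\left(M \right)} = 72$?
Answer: $\frac{171073}{16} \approx 10692.0$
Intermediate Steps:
$p = - \frac{5}{2}$ ($p = \left(- \frac{1}{2}\right) 5 = - \frac{5}{2} \approx -2.5$)
$u{\left(F \right)} = \frac{5}{4} - \frac{F}{2}$ ($u{\left(F \right)} = - \frac{F - \frac{5}{2}}{2} = - \frac{- \frac{5}{2} + F}{2} = \frac{5}{4} - \frac{F}{2}$)
$\left(\left(4 + 6\right)^{2} + u{\left(-5 \right)}\right)^{2} - d{\left(189 \right)} = \left(\left(4 + 6\right)^{2} + \left(\frac{5}{4} - - \frac{5}{2}\right)\right)^{2} - 72 = \left(10^{2} + \left(\frac{5}{4} + \frac{5}{2}\right)\right)^{2} - 72 = \left(100 + \frac{15}{4}\right)^{2} - 72 = \left(\frac{415}{4}\right)^{2} - 72 = \frac{172225}{16} - 72 = \frac{171073}{16}$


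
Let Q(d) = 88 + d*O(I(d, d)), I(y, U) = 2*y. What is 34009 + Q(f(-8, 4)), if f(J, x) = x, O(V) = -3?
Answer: 34085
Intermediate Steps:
Q(d) = 88 - 3*d (Q(d) = 88 + d*(-3) = 88 - 3*d)
34009 + Q(f(-8, 4)) = 34009 + (88 - 3*4) = 34009 + (88 - 12) = 34009 + 76 = 34085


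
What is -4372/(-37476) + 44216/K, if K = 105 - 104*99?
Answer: -134373647/31826493 ≈ -4.2221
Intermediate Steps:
K = -10191 (K = 105 - 10296 = -10191)
-4372/(-37476) + 44216/K = -4372/(-37476) + 44216/(-10191) = -4372*(-1/37476) + 44216*(-1/10191) = 1093/9369 - 44216/10191 = -134373647/31826493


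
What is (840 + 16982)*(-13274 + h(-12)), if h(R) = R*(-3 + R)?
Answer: -233361268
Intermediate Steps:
(840 + 16982)*(-13274 + h(-12)) = (840 + 16982)*(-13274 - 12*(-3 - 12)) = 17822*(-13274 - 12*(-15)) = 17822*(-13274 + 180) = 17822*(-13094) = -233361268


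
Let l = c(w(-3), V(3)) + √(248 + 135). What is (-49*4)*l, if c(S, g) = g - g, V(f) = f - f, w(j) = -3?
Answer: -196*√383 ≈ -3835.8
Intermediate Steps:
V(f) = 0
c(S, g) = 0
l = √383 (l = 0 + √(248 + 135) = 0 + √383 = √383 ≈ 19.570)
(-49*4)*l = (-49*4)*√383 = -196*√383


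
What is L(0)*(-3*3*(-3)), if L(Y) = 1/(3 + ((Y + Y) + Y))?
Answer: 9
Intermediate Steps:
L(Y) = 1/(3 + 3*Y) (L(Y) = 1/(3 + (2*Y + Y)) = 1/(3 + 3*Y))
L(0)*(-3*3*(-3)) = (1/(3*(1 + 0)))*(-3*3*(-3)) = ((⅓)/1)*(-9*(-3)) = ((⅓)*1)*27 = (⅓)*27 = 9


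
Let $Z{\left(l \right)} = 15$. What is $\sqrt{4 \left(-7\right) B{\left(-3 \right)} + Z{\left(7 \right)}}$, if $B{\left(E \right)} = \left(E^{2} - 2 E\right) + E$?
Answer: $i \sqrt{321} \approx 17.916 i$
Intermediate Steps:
$B{\left(E \right)} = E^{2} - E$
$\sqrt{4 \left(-7\right) B{\left(-3 \right)} + Z{\left(7 \right)}} = \sqrt{4 \left(-7\right) \left(- 3 \left(-1 - 3\right)\right) + 15} = \sqrt{- 28 \left(\left(-3\right) \left(-4\right)\right) + 15} = \sqrt{\left(-28\right) 12 + 15} = \sqrt{-336 + 15} = \sqrt{-321} = i \sqrt{321}$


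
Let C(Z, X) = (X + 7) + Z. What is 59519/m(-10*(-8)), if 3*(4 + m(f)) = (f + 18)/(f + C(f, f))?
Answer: -44103579/2866 ≈ -15389.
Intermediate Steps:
C(Z, X) = 7 + X + Z (C(Z, X) = (7 + X) + Z = 7 + X + Z)
m(f) = -4 + (18 + f)/(3*(7 + 3*f)) (m(f) = -4 + ((f + 18)/(f + (7 + f + f)))/3 = -4 + ((18 + f)/(f + (7 + 2*f)))/3 = -4 + ((18 + f)/(7 + 3*f))/3 = -4 + (18 + f)/(3*(7 + 3*f)))
59519/m(-10*(-8)) = 59519/(((-66 - (-350)*(-8))/(3*(7 + 3*(-10*(-8)))))) = 59519/(((-66 - 35*80)/(3*(7 + 3*80)))) = 59519/(((-66 - 2800)/(3*(7 + 240)))) = 59519/(((1/3)*(-2866)/247)) = 59519/(((1/3)*(1/247)*(-2866))) = 59519/(-2866/741) = 59519*(-741/2866) = -44103579/2866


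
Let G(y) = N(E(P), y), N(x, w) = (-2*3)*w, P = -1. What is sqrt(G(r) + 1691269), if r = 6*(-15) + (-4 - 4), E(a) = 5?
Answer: sqrt(1691857) ≈ 1300.7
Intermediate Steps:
r = -98 (r = -90 - 8 = -98)
N(x, w) = -6*w
G(y) = -6*y
sqrt(G(r) + 1691269) = sqrt(-6*(-98) + 1691269) = sqrt(588 + 1691269) = sqrt(1691857)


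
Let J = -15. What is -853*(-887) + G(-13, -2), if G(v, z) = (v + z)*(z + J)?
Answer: 756866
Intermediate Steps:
G(v, z) = (-15 + z)*(v + z) (G(v, z) = (v + z)*(z - 15) = (v + z)*(-15 + z) = (-15 + z)*(v + z))
-853*(-887) + G(-13, -2) = -853*(-887) + ((-2)² - 15*(-13) - 15*(-2) - 13*(-2)) = 756611 + (4 + 195 + 30 + 26) = 756611 + 255 = 756866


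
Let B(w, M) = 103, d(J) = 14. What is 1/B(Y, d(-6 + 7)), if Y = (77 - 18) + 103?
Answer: 1/103 ≈ 0.0097087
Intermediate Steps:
Y = 162 (Y = 59 + 103 = 162)
1/B(Y, d(-6 + 7)) = 1/103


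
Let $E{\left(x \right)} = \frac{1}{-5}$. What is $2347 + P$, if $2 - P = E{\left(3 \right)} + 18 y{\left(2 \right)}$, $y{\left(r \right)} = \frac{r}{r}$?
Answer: $\frac{11656}{5} \approx 2331.2$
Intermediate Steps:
$y{\left(r \right)} = 1$
$E{\left(x \right)} = - \frac{1}{5}$
$P = - \frac{79}{5}$ ($P = 2 - \left(- \frac{1}{5} + 18 \cdot 1\right) = 2 - \left(- \frac{1}{5} + 18\right) = 2 - \frac{89}{5} = - \frac{79}{5} \approx -15.8$)
$2347 + P = 2347 - \frac{79}{5} = \frac{11656}{5}$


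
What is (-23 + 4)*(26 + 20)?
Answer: -874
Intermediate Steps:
(-23 + 4)*(26 + 20) = -19*46 = -874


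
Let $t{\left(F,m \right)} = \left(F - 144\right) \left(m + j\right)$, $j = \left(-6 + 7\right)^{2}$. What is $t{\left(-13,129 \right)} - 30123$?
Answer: $-50533$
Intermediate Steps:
$j = 1$ ($j = 1^{2} = 1$)
$t{\left(F,m \right)} = \left(1 + m\right) \left(-144 + F\right)$ ($t{\left(F,m \right)} = \left(F - 144\right) \left(m + 1\right) = \left(-144 + F\right) \left(1 + m\right) = \left(1 + m\right) \left(-144 + F\right)$)
$t{\left(-13,129 \right)} - 30123 = \left(-144 - 13 - 18576 - 1677\right) - 30123 = -20410 - 30123 = -50533$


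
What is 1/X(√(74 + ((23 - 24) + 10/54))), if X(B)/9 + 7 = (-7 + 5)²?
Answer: -1/27 ≈ -0.037037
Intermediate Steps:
X(B) = -27 (X(B) = -63 + 9*(-7 + 5)² = -63 + 9*(-2)² = -63 + 9*4 = -63 + 36 = -27)
1/X(√(74 + ((23 - 24) + 10/54))) = 1/(-27) = -1/27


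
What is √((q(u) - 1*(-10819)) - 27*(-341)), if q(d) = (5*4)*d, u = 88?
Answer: √21786 ≈ 147.60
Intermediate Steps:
q(d) = 20*d
√((q(u) - 1*(-10819)) - 27*(-341)) = √((20*88 - 1*(-10819)) - 27*(-341)) = √((1760 + 10819) + 9207) = √(12579 + 9207) = √21786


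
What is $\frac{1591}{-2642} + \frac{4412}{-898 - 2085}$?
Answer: $- \frac{16402457}{7881086} \approx -2.0812$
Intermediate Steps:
$\frac{1591}{-2642} + \frac{4412}{-898 - 2085} = 1591 \left(- \frac{1}{2642}\right) + \frac{4412}{-2983} = - \frac{1591}{2642} + 4412 \left(- \frac{1}{2983}\right) = - \frac{1591}{2642} - \frac{4412}{2983} = - \frac{16402457}{7881086}$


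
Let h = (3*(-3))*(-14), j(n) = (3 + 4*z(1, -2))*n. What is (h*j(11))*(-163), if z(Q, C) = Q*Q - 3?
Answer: 1129590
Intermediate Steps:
z(Q, C) = -3 + Q² (z(Q, C) = Q² - 3 = -3 + Q²)
j(n) = -5*n (j(n) = (3 + 4*(-3 + 1²))*n = (3 + 4*(-3 + 1))*n = (3 + 4*(-2))*n = (3 - 8)*n = -5*n)
h = 126 (h = -9*(-14) = 126)
(h*j(11))*(-163) = (126*(-5*11))*(-163) = (126*(-55))*(-163) = -6930*(-163) = 1129590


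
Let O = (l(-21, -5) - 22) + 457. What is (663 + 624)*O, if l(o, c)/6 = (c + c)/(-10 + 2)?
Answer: 1138995/2 ≈ 5.6950e+5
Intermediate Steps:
l(o, c) = -3*c/2 (l(o, c) = 6*((c + c)/(-10 + 2)) = 6*((2*c)/(-8)) = 6*((2*c)*(-1/8)) = 6*(-c/4) = -3*c/2)
O = 885/2 (O = (-3/2*(-5) - 22) + 457 = (15/2 - 22) + 457 = -29/2 + 457 = 885/2 ≈ 442.50)
(663 + 624)*O = (663 + 624)*(885/2) = 1287*(885/2) = 1138995/2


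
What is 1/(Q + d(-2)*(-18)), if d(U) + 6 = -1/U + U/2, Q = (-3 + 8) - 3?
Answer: 1/119 ≈ 0.0084034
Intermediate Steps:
Q = 2 (Q = 5 - 3 = 2)
d(U) = -6 + U/2 - 1/U (d(U) = -6 + (-1/U + U/2) = -6 + (U/2 - 1/U) = -6 + U/2 - 1/U)
1/(Q + d(-2)*(-18)) = 1/(2 + (-6 + (½)*(-2) - 1/(-2))*(-18)) = 1/(2 + (-6 - 1 - 1*(-½))*(-18)) = 1/(2 + (-6 - 1 + ½)*(-18)) = 1/(2 - 13/2*(-18)) = 1/(2 + 117) = 1/119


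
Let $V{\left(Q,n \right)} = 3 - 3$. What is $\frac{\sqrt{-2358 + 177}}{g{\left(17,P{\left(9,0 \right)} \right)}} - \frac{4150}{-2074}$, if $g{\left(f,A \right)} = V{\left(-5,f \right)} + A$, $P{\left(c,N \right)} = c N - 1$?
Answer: $\frac{2075}{1037} - i \sqrt{2181} \approx 2.001 - 46.701 i$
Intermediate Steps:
$P{\left(c,N \right)} = -1 + N c$ ($P{\left(c,N \right)} = N c - 1 = -1 + N c$)
$V{\left(Q,n \right)} = 0$
$g{\left(f,A \right)} = A$ ($g{\left(f,A \right)} = 0 + A = A$)
$\frac{\sqrt{-2358 + 177}}{g{\left(17,P{\left(9,0 \right)} \right)}} - \frac{4150}{-2074} = \frac{\sqrt{-2358 + 177}}{-1 + 0 \cdot 9} - \frac{4150}{-2074} = \frac{\sqrt{-2181}}{-1 + 0} - - \frac{2075}{1037} = \frac{i \sqrt{2181}}{-1} + \frac{2075}{1037} = i \sqrt{2181} \left(-1\right) + \frac{2075}{1037} = - i \sqrt{2181} + \frac{2075}{1037} = \frac{2075}{1037} - i \sqrt{2181}$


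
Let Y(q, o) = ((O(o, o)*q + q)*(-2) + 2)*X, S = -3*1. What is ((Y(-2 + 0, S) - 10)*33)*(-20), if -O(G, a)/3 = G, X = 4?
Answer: -104280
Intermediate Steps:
O(G, a) = -3*G
S = -3
Y(q, o) = 8 - 8*q + 24*o*q (Y(q, o) = (((-3*o)*q + q)*(-2) + 2)*4 = ((-3*o*q + q)*(-2) + 2)*4 = ((q - 3*o*q)*(-2) + 2)*4 = ((-2*q + 6*o*q) + 2)*4 = (2 - 2*q + 6*o*q)*4 = 8 - 8*q + 24*o*q)
((Y(-2 + 0, S) - 10)*33)*(-20) = (((8 - 8*(-2 + 0) + 24*(-3)*(-2 + 0)) - 10)*33)*(-20) = (((8 - 8*(-2) + 24*(-3)*(-2)) - 10)*33)*(-20) = (((8 + 16 + 144) - 10)*33)*(-20) = ((168 - 10)*33)*(-20) = (158*33)*(-20) = 5214*(-20) = -104280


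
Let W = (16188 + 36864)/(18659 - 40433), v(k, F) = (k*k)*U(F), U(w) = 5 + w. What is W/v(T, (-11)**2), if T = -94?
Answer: -4421/2020148172 ≈ -2.1885e-6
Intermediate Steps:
v(k, F) = k**2*(5 + F) (v(k, F) = (k*k)*(5 + F) = k**2*(5 + F))
W = -8842/3629 (W = 53052/(-21774) = 53052*(-1/21774) = -8842/3629 ≈ -2.4365)
W/v(T, (-11)**2) = -8842*1/(8836*(5 + (-11)**2))/3629 = -8842*1/(8836*(5 + 121))/3629 = -8842/(3629*(8836*126)) = -8842/3629/1113336 = -8842/3629*1/1113336 = -4421/2020148172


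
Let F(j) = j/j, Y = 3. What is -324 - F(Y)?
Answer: -325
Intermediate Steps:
F(j) = 1
-324 - F(Y) = -324 - 1*1 = -324 - 1 = -325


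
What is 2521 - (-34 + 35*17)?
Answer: 1960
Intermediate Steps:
2521 - (-34 + 35*17) = 2521 - (-34 + 595) = 2521 - 1*561 = 2521 - 561 = 1960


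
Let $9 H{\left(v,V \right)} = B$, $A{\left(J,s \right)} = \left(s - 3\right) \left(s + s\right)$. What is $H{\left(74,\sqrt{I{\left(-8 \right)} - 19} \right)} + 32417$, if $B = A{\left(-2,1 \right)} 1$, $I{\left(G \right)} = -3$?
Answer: $\frac{291749}{9} \approx 32417.0$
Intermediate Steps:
$A{\left(J,s \right)} = 2 s \left(-3 + s\right)$ ($A{\left(J,s \right)} = \left(-3 + s\right) 2 s = 2 s \left(-3 + s\right)$)
$B = -4$ ($B = 2 \cdot 1 \left(-3 + 1\right) 1 = 2 \cdot 1 \left(-2\right) 1 = \left(-4\right) 1 = -4$)
$H{\left(v,V \right)} = - \frac{4}{9}$ ($H{\left(v,V \right)} = \frac{1}{9} \left(-4\right) = - \frac{4}{9}$)
$H{\left(74,\sqrt{I{\left(-8 \right)} - 19} \right)} + 32417 = - \frac{4}{9} + 32417 = \frac{291749}{9}$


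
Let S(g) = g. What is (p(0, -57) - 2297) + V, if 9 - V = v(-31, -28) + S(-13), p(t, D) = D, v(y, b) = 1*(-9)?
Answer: -2323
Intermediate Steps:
v(y, b) = -9
V = 31 (V = 9 - (-9 - 13) = 9 - 1*(-22) = 9 + 22 = 31)
(p(0, -57) - 2297) + V = (-57 - 2297) + 31 = -2354 + 31 = -2323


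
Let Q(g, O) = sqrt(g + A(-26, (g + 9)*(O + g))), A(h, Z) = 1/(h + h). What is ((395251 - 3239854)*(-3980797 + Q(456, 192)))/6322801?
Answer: 11323787088591/6322801 - 2844603*sqrt(308243)/164392826 ≈ 1.7909e+6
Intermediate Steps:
A(h, Z) = 1/(2*h)
Q(g, O) = sqrt(-1/52 + g) (Q(g, O) = sqrt(g + (1/2)/(-26)) = sqrt(g + (1/2)*(-1/26)) = sqrt(g - 1/52) = sqrt(-1/52 + g))
((395251 - 3239854)*(-3980797 + Q(456, 192)))/6322801 = ((395251 - 3239854)*(-3980797 + sqrt(-13 + 676*456)/26))/6322801 = -2844603*(-3980797 + sqrt(-13 + 308256)/26)*(1/6322801) = -2844603*(-3980797 + sqrt(308243)/26)*(1/6322801) = (11323787088591 - 2844603*sqrt(308243)/26)*(1/6322801) = 11323787088591/6322801 - 2844603*sqrt(308243)/164392826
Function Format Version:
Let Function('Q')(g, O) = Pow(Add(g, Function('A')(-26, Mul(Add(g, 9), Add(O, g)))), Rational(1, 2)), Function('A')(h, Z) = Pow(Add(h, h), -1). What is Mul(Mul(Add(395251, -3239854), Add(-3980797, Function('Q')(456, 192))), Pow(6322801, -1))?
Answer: Add(Rational(11323787088591, 6322801), Mul(Rational(-2844603, 164392826), Pow(308243, Rational(1, 2)))) ≈ 1.7909e+6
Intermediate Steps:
Function('A')(h, Z) = Mul(Rational(1, 2), Pow(h, -1)) (Function('A')(h, Z) = Pow(Mul(2, h), -1) = Mul(Rational(1, 2), Pow(h, -1)))
Function('Q')(g, O) = Pow(Add(Rational(-1, 52), g), Rational(1, 2)) (Function('Q')(g, O) = Pow(Add(g, Mul(Rational(1, 2), Pow(-26, -1))), Rational(1, 2)) = Pow(Add(g, Mul(Rational(1, 2), Rational(-1, 26))), Rational(1, 2)) = Pow(Add(g, Rational(-1, 52)), Rational(1, 2)) = Pow(Add(Rational(-1, 52), g), Rational(1, 2)))
Mul(Mul(Add(395251, -3239854), Add(-3980797, Function('Q')(456, 192))), Pow(6322801, -1)) = Mul(Mul(Add(395251, -3239854), Add(-3980797, Mul(Rational(1, 26), Pow(Add(-13, Mul(676, 456)), Rational(1, 2))))), Pow(6322801, -1)) = Mul(Mul(-2844603, Add(-3980797, Mul(Rational(1, 26), Pow(Add(-13, 308256), Rational(1, 2))))), Rational(1, 6322801)) = Mul(Mul(-2844603, Add(-3980797, Mul(Rational(1, 26), Pow(308243, Rational(1, 2))))), Rational(1, 6322801)) = Mul(Add(11323787088591, Mul(Rational(-2844603, 26), Pow(308243, Rational(1, 2)))), Rational(1, 6322801)) = Add(Rational(11323787088591, 6322801), Mul(Rational(-2844603, 164392826), Pow(308243, Rational(1, 2))))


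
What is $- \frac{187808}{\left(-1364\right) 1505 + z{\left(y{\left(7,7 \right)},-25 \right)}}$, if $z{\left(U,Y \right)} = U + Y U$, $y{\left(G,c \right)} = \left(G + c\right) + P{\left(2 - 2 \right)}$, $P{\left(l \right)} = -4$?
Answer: $\frac{46952}{513265} \approx 0.091477$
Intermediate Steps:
$y{\left(G,c \right)} = -4 + G + c$ ($y{\left(G,c \right)} = \left(G + c\right) - 4 = -4 + G + c$)
$z{\left(U,Y \right)} = U + U Y$
$- \frac{187808}{\left(-1364\right) 1505 + z{\left(y{\left(7,7 \right)},-25 \right)}} = - \frac{187808}{\left(-1364\right) 1505 + \left(-4 + 7 + 7\right) \left(1 - 25\right)} = - \frac{187808}{-2052820 + 10 \left(-24\right)} = - \frac{187808}{-2052820 - 240} = - \frac{187808}{-2053060} = \left(-187808\right) \left(- \frac{1}{2053060}\right) = \frac{46952}{513265}$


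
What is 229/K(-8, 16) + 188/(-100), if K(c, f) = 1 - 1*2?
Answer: -5772/25 ≈ -230.88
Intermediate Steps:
K(c, f) = -1 (K(c, f) = 1 - 2 = -1)
229/K(-8, 16) + 188/(-100) = 229/(-1) + 188/(-100) = 229*(-1) + 188*(-1/100) = -229 - 47/25 = -5772/25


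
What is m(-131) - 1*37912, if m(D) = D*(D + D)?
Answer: -3590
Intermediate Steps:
m(D) = 2*D² (m(D) = D*(2*D) = 2*D²)
m(-131) - 1*37912 = 2*(-131)² - 1*37912 = 2*17161 - 37912 = 34322 - 37912 = -3590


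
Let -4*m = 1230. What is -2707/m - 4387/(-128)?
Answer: 3390997/78720 ≈ 43.077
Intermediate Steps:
m = -615/2 (m = -1/4*1230 = -615/2 ≈ -307.50)
-2707/m - 4387/(-128) = -2707/(-615/2) - 4387/(-128) = -2707*(-2/615) - 4387*(-1/128) = 5414/615 + 4387/128 = 3390997/78720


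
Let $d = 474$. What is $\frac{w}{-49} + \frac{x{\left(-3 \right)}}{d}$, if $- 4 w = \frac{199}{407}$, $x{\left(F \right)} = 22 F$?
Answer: $- \frac{861771}{6301988} \approx -0.13675$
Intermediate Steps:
$w = - \frac{199}{1628}$ ($w = - \frac{199 \cdot \frac{1}{407}}{4} = \left(- \frac{1}{4}\right) \frac{199}{407} = - \frac{199}{1628} \approx -0.12224$)
$\frac{w}{-49} + \frac{x{\left(-3 \right)}}{d} = - \frac{199}{1628 \left(-49\right)} + \frac{22 \left(-3\right)}{474} = \left(- \frac{199}{1628}\right) \left(- \frac{1}{49}\right) - \frac{11}{79} = \frac{199}{79772} - \frac{11}{79} = - \frac{861771}{6301988}$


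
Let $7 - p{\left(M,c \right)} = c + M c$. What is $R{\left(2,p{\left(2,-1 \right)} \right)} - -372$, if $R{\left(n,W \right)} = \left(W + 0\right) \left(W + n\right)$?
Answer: $492$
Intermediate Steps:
$p{\left(M,c \right)} = 7 - c - M c$ ($p{\left(M,c \right)} = 7 - \left(c + M c\right) = 7 - c - M c$)
$R{\left(n,W \right)} = W \left(W + n\right)$
$R{\left(2,p{\left(2,-1 \right)} \right)} - -372 = \left(7 - -1 - 2 \left(-1\right)\right) \left(\left(7 - -1 - 2 \left(-1\right)\right) + 2\right) - -372 = \left(7 + 1 + 2\right) \left(\left(7 + 1 + 2\right) + 2\right) + 372 = 10 \left(10 + 2\right) + 372 = 10 \cdot 12 + 372 = 120 + 372 = 492$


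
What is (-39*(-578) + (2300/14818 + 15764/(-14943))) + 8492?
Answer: 3435757917332/110712687 ≈ 31033.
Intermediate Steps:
(-39*(-578) + (2300/14818 + 15764/(-14943))) + 8492 = (22542 + (2300*(1/14818) + 15764*(-1/14943))) + 8492 = (22542 + (1150/7409 - 15764/14943)) + 8492 = (22542 - 99611026/110712687) + 8492 = 2495585779328/110712687 + 8492 = 3435757917332/110712687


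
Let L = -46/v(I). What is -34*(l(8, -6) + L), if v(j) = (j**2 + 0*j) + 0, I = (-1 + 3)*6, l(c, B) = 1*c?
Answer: -9401/36 ≈ -261.14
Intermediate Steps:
l(c, B) = c
I = 12 (I = 2*6 = 12)
v(j) = j**2 (v(j) = (j**2 + 0) + 0 = j**2 + 0 = j**2)
L = -23/72 (L = -46/(12**2) = -46/144 = -46*1/144 = -23/72 ≈ -0.31944)
-34*(l(8, -6) + L) = -34*(8 - 23/72) = -34*553/72 = -9401/36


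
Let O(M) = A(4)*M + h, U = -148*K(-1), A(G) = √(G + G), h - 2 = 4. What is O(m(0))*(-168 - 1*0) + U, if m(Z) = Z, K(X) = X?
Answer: -860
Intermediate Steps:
h = 6 (h = 2 + 4 = 6)
A(G) = √2*√G (A(G) = √(2*G) = √2*√G)
U = 148 (U = -148*(-1) = 148)
O(M) = 6 + 2*M*√2 (O(M) = (√2*√4)*M + 6 = (√2*2)*M + 6 = (2*√2)*M + 6 = 2*M*√2 + 6 = 6 + 2*M*√2)
O(m(0))*(-168 - 1*0) + U = (6 + 2*0*√2)*(-168 - 1*0) + 148 = (6 + 0)*(-168 + 0) + 148 = 6*(-168) + 148 = -1008 + 148 = -860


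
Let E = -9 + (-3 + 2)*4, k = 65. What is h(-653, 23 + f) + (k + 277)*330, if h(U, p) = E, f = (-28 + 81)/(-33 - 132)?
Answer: 112847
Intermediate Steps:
f = -53/165 (f = 53/(-165) = 53*(-1/165) = -53/165 ≈ -0.32121)
E = -13 (E = -9 - 1*4 = -9 - 4 = -13)
h(U, p) = -13
h(-653, 23 + f) + (k + 277)*330 = -13 + (65 + 277)*330 = -13 + 342*330 = -13 + 112860 = 112847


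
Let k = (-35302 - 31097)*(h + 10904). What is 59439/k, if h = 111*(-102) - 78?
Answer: 19813/10977968 ≈ 0.0018048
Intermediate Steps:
h = -11400 (h = -11322 - 78 = -11400)
k = 32933904 (k = (-35302 - 31097)*(-11400 + 10904) = -66399*(-496) = 32933904)
59439/k = 59439/32933904 = 59439*(1/32933904) = 19813/10977968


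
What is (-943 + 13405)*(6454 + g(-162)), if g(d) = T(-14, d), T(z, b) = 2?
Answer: 80454672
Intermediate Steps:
g(d) = 2
(-943 + 13405)*(6454 + g(-162)) = (-943 + 13405)*(6454 + 2) = 12462*6456 = 80454672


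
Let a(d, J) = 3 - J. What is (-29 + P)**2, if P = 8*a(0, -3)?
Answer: 361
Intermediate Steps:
P = 48 (P = 8*(3 - 1*(-3)) = 8*(3 + 3) = 8*6 = 48)
(-29 + P)**2 = (-29 + 48)**2 = 19**2 = 361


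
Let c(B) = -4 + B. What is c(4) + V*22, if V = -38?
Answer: -836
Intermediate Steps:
c(4) + V*22 = (-4 + 4) - 38*22 = 0 - 836 = -836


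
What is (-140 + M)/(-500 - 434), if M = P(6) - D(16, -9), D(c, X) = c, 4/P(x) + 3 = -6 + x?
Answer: 236/1401 ≈ 0.16845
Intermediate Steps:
P(x) = 4/(-9 + x) (P(x) = 4/(-3 + (-6 + x)) = 4/(-9 + x))
M = -52/3 (M = 4/(-9 + 6) - 1*16 = 4/(-3) - 16 = 4*(-⅓) - 16 = -4/3 - 16 = -52/3 ≈ -17.333)
(-140 + M)/(-500 - 434) = (-140 - 52/3)/(-500 - 434) = -472/3/(-934) = -472/3*(-1/934) = 236/1401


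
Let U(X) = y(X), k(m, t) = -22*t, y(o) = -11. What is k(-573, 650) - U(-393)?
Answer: -14289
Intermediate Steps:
U(X) = -11
k(-573, 650) - U(-393) = -22*650 - 1*(-11) = -14300 + 11 = -14289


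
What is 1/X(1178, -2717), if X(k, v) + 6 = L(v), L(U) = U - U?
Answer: -⅙ ≈ -0.16667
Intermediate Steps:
L(U) = 0
X(k, v) = -6 (X(k, v) = -6 + 0 = -6)
1/X(1178, -2717) = 1/(-6) = -⅙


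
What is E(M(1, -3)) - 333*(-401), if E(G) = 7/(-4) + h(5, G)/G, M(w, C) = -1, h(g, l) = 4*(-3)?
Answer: 534173/4 ≈ 1.3354e+5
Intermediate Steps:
h(g, l) = -12
E(G) = -7/4 - 12/G (E(G) = 7/(-4) - 12/G = 7*(-1/4) - 12/G = -7/4 - 12/G)
E(M(1, -3)) - 333*(-401) = (-7/4 - 12/(-1)) - 333*(-401) = (-7/4 - 12*(-1)) + 133533 = (-7/4 + 12) + 133533 = 41/4 + 133533 = 534173/4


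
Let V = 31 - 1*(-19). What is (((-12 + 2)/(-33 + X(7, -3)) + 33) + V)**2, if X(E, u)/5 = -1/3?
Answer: 18757561/2704 ≈ 6937.0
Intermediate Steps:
X(E, u) = -5/3 (X(E, u) = 5*(-1/3) = -5/3)
V = 50 (V = 31 + 19 = 50)
(((-12 + 2)/(-33 + X(7, -3)) + 33) + V)**2 = (((-12 + 2)/(-33 - 5/3) + 33) + 50)**2 = ((-10/(-104/3) + 33) + 50)**2 = ((-10*(-3/104) + 33) + 50)**2 = ((15/52 + 33) + 50)**2 = (1731/52 + 50)**2 = (4331/52)**2 = 18757561/2704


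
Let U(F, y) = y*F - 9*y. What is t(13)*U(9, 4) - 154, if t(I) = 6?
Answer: -154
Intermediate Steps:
U(F, y) = -9*y + F*y (U(F, y) = F*y - 9*y = -9*y + F*y)
t(13)*U(9, 4) - 154 = 6*(4*(-9 + 9)) - 154 = 6*(4*0) - 154 = 6*0 - 154 = 0 - 154 = -154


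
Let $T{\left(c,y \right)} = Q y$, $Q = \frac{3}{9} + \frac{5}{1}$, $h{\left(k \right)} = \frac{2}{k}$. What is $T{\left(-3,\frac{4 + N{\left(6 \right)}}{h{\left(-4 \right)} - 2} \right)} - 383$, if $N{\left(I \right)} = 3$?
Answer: $- \frac{5969}{15} \approx -397.93$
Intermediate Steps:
$Q = \frac{16}{3}$ ($Q = 3 \cdot \frac{1}{9} + 5 \cdot 1 = \frac{1}{3} + 5 = \frac{16}{3} \approx 5.3333$)
$T{\left(c,y \right)} = \frac{16 y}{3}$
$T{\left(-3,\frac{4 + N{\left(6 \right)}}{h{\left(-4 \right)} - 2} \right)} - 383 = \frac{16 \frac{4 + 3}{\frac{2}{-4} - 2}}{3} - 383 = \frac{16 \frac{7}{2 \left(- \frac{1}{4}\right) - 2}}{3} - 383 = \frac{16 \frac{7}{- \frac{1}{2} - 2}}{3} - 383 = \frac{16 \frac{7}{- \frac{5}{2}}}{3} - 383 = \frac{16 \cdot 7 \left(- \frac{2}{5}\right)}{3} - 383 = \frac{16}{3} \left(- \frac{14}{5}\right) - 383 = - \frac{224}{15} - 383 = - \frac{5969}{15}$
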